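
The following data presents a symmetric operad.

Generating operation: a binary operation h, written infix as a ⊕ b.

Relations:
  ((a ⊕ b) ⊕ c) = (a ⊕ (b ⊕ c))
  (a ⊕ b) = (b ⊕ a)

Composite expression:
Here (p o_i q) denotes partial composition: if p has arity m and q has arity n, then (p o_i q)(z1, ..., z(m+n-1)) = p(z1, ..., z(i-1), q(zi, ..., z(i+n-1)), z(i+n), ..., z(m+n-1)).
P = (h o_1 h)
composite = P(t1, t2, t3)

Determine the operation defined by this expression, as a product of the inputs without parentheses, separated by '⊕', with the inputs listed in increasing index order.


t1 ⊕ t2 ⊕ t3


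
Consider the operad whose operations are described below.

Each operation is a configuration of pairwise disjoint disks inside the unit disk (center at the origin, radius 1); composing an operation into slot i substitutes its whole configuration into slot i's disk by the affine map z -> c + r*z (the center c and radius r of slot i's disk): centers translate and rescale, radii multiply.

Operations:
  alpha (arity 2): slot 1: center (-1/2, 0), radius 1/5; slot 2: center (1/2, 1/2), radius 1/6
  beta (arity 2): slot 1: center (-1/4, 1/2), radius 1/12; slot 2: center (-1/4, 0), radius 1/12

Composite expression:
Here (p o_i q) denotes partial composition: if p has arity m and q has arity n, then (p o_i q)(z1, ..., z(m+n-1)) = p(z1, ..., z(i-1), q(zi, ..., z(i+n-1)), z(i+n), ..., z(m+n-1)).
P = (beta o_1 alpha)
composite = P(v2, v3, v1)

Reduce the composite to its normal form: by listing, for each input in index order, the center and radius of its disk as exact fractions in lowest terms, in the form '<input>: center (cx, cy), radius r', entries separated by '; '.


v1: center (-1/4, 0), radius 1/12; v2: center (-7/24, 1/2), radius 1/60; v3: center (-5/24, 13/24), radius 1/72


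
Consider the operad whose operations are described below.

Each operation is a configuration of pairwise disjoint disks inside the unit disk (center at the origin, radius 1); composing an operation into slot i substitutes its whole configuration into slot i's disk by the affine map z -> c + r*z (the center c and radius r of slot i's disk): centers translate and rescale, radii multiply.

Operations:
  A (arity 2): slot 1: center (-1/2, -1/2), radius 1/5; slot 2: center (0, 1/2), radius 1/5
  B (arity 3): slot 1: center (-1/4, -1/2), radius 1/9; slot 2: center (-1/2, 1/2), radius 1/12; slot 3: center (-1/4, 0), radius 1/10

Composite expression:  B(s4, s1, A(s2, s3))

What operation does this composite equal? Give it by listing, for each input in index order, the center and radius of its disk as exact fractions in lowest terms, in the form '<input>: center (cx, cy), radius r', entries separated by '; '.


s1: center (-1/2, 1/2), radius 1/12; s2: center (-3/10, -1/20), radius 1/50; s3: center (-1/4, 1/20), radius 1/50; s4: center (-1/4, -1/2), radius 1/9

Nesting under B composes maps z -> c + r*z down each s-path.
tracing s4 down its 1-map path: center (-1/4, -1/2), radius 1/9
tracing s1 down its 1-map path: center (-1/2, 1/2), radius 1/12
tracing s2 down its 2-map path: center (-3/10, -1/20), radius 1/50
tracing s3 down its 2-map path: center (-1/4, 1/20), radius 1/50


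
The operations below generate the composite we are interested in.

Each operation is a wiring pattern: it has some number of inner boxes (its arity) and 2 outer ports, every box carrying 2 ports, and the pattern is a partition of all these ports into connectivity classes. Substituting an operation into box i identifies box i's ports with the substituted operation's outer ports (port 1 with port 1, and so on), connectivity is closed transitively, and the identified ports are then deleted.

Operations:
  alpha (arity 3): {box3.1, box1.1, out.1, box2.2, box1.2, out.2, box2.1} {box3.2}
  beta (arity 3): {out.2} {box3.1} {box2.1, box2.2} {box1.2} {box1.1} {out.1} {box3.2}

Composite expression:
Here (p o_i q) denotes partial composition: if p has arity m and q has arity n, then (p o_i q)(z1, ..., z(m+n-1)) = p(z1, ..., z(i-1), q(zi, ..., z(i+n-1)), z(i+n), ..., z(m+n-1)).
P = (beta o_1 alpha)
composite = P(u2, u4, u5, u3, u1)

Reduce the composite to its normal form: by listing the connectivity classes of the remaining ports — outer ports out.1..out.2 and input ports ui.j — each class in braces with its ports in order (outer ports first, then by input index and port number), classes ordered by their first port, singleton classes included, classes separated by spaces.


{out.1} {out.2} {u1.1} {u1.2} {u2.1, u2.2, u4.1, u4.2, u5.1} {u3.1, u3.2} {u5.2}

Treat the ports identified at beta as solder joints: merge, then drop.
after alpha, the pattern on (u2, u4, u5) reads {out.1, out.2, u2.1, u2.2, u4.1, u4.2, u5.1} {u5.2} (out.j = its outer ports)
after beta, the pattern on (u2, u4, u5, u3, u1) reads {out.1} {out.2} {u1.1} {u1.2} {u2.1, u2.2, u4.1, u4.2, u5.1} {u3.1, u3.2} {u5.2} (out.j = its outer ports)


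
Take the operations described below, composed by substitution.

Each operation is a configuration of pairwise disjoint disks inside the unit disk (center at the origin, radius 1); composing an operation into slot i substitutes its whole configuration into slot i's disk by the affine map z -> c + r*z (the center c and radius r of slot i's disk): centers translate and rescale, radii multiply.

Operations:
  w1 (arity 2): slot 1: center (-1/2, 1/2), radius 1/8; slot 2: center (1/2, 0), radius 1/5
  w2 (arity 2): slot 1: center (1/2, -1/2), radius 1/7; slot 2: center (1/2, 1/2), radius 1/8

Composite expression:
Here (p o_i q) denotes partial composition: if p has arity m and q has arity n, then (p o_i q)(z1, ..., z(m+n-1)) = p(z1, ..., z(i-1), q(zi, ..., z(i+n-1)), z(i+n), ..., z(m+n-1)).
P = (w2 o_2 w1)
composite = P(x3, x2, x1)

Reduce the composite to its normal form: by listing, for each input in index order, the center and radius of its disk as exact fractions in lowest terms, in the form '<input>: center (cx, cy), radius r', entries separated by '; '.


Below w2, radii multiply path by path; the x-disk centers shift.
x3: after 1 affine step, its disk has center (1/2, -1/2), radius 1/7
x2: after 2 affine steps, its disk has center (7/16, 9/16), radius 1/64
x1: after 2 affine steps, its disk has center (9/16, 1/2), radius 1/40

x1: center (9/16, 1/2), radius 1/40; x2: center (7/16, 9/16), radius 1/64; x3: center (1/2, -1/2), radius 1/7


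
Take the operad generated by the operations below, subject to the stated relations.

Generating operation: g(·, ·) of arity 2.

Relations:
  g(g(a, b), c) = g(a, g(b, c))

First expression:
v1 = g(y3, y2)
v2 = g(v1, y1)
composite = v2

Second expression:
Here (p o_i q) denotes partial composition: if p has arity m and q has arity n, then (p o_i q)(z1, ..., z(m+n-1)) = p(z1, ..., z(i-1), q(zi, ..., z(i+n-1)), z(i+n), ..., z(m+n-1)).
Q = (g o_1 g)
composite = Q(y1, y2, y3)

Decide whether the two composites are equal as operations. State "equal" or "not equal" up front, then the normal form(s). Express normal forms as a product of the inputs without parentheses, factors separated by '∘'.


not equal; first: y3 ∘ y2 ∘ y1; second: y1 ∘ y2 ∘ y3

In normal form, the first expression is y3 ∘ y2 ∘ y1
In normal form, the second expression is y1 ∘ y2 ∘ y3
The normal forms differ: not equal.


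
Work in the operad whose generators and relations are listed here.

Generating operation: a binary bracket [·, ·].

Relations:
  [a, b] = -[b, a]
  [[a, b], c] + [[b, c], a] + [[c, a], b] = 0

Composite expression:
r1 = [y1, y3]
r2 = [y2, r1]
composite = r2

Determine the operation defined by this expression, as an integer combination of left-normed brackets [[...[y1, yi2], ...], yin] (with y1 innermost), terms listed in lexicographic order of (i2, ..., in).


-[[y1, y3], y2]

Antisymmetry and Jacobi reduce to y1-anchored left-normed brackets.
Composite bracket: [y2, [y1, y3]]
Under [a, b] = ab - ba we get 4 signed associative words (2^2 = 4).
Coefficients come from the y1-initial words:
  word y1y3y2 has sign -1, contributing -[[y1, y3], y2]


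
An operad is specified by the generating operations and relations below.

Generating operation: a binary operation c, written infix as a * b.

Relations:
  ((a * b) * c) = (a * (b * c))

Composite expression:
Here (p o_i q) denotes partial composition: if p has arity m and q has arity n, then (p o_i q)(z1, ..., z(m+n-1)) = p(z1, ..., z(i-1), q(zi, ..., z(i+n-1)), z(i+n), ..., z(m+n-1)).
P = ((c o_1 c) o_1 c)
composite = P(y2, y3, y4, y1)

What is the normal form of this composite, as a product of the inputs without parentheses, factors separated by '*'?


The c-tree's shape is irrelevant; the y-reading-order decides.
(y2 * y3) reduces to y2 * y3
((y2 * y3) * y4) reduces to y2 * y3 * y4
(((y2 * y3) * y4) * y1) reduces to y2 * y3 * y4 * y1

y2 * y3 * y4 * y1


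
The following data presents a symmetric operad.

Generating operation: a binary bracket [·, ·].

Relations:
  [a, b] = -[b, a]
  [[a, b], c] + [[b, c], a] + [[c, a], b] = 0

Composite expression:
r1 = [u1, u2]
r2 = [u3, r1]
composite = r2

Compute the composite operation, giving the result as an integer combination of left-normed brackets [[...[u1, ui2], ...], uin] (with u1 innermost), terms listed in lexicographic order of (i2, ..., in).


-[[u1, u2], u3]

In the tensor algebra, words opening u1 carry the u1-anchored form.
Composite bracket: [u3, [u1, u2]]
Applying ab - ba throughout gives 4 signed words (2^2 = 4).
Only words starting with u1 matter:
  u1u2u3 (sign -1) contributes -[[u1, u2], u3]


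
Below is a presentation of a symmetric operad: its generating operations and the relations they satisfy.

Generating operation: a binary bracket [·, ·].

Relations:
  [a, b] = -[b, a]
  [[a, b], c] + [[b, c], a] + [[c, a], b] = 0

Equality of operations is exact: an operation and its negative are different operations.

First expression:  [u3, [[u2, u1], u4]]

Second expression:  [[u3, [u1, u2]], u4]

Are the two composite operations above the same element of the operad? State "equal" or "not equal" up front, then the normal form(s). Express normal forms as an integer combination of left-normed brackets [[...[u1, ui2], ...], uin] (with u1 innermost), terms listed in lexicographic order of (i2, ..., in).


not equal; the first gives [[[u1, u2], u4], u3] and the second -[[[u1, u2], u3], u4]

Reducing the first expression gives [[[u1, u2], u4], u3]
Reducing the second expression gives -[[[u1, u2], u3], u4]
Different reductions; not equal.


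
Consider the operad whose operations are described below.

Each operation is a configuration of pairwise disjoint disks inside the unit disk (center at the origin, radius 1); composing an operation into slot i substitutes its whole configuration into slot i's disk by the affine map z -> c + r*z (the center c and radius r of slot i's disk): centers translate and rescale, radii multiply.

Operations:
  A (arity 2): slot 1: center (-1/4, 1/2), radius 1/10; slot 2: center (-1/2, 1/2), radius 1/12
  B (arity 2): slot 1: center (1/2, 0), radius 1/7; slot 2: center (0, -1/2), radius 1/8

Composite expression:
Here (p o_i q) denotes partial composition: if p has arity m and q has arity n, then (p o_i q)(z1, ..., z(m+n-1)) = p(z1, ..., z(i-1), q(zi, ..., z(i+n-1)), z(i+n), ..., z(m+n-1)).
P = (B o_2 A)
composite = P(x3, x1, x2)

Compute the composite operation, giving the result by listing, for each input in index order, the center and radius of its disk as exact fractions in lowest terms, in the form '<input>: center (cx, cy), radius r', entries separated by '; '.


x1: center (-1/32, -7/16), radius 1/80; x2: center (-1/16, -7/16), radius 1/96; x3: center (1/2, 0), radius 1/7

Each x-disk chains the slot maps above it in B; radii multiply.
input x3: applying the 1 nested substitution gives center (1/2, 0), radius 1/7
input x1: applying the 2 nested substitutions gives center (-1/32, -7/16), radius 1/80
input x2: applying the 2 nested substitutions gives center (-1/16, -7/16), radius 1/96


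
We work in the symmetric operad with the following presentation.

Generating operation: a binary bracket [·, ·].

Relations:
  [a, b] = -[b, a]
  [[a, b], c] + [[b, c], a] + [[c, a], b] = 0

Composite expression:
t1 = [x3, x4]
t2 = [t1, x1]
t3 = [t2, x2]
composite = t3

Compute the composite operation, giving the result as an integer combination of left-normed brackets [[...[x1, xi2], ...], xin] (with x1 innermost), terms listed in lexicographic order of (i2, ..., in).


Expand each bracket as ab - ba; the x1-initial words give the coefficients.
Composite bracket: [[[x3, x4], x1], x2]
Applying ab - ba throughout gives 8 signed words (2^3 = 8).
Only words starting with x1 matter:
  sign of x1x3x4x2 is -1, so it contributes -[[[x1, x3], x4], x2]
  sign of x1x4x3x2 is +1, so it contributes +[[[x1, x4], x3], x2]

-[[[x1, x3], x4], x2] + [[[x1, x4], x3], x2]


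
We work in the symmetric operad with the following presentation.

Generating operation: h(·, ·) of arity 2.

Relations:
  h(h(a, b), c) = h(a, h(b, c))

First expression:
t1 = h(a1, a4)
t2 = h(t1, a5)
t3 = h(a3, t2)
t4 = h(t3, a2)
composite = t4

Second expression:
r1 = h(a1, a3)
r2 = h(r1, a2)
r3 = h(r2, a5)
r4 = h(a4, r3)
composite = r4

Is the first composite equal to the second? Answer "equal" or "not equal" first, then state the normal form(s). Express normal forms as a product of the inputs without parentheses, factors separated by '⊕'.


not equal; the first gives a3 ⊕ a1 ⊕ a4 ⊕ a5 ⊕ a2 and the second a4 ⊕ a1 ⊕ a3 ⊕ a2 ⊕ a5


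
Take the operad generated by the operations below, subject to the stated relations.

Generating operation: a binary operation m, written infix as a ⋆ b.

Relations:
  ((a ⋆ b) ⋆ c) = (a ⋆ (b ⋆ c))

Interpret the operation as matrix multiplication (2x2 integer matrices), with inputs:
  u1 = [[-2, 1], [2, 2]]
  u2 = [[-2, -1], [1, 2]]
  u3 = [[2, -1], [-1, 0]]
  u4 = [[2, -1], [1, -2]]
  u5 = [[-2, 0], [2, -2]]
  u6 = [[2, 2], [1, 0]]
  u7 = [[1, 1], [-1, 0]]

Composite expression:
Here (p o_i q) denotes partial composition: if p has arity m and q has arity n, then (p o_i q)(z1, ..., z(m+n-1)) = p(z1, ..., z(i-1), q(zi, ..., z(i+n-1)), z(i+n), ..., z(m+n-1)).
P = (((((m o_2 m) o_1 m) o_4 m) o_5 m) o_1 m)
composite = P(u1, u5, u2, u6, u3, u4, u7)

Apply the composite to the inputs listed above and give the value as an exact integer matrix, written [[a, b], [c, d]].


[[-30, -58], [-24, -32]]

(u1 ⋆ u5) = [[6, -2], [0, -4]]
((u1 ⋆ u5) ⋆ u2) = [[-14, -10], [-4, -8]]
(u4 ⋆ u7) = [[3, 2], [3, 1]]
(u3 ⋆ (u4 ⋆ u7)) = [[3, 3], [-3, -2]]
(u6 ⋆ (u3 ⋆ (u4 ⋆ u7))) = [[0, 2], [3, 3]]
(((u1 ⋆ u5) ⋆ u2) ⋆ (u6 ⋆ (u3 ⋆ (u4 ⋆ u7)))) = [[-30, -58], [-24, -32]]


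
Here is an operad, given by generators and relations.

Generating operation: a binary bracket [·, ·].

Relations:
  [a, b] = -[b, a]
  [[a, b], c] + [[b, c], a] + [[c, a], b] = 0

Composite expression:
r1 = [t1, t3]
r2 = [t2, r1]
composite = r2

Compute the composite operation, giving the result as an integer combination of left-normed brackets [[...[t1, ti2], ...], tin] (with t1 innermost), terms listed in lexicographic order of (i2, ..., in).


Antisymmetry and Jacobi reduce to t1-anchored left-normed brackets.
Composite bracket: [t2, [t1, t3]]
Applying ab - ba throughout gives 4 signed words (2^2 = 4).
Words beginning with t1 determine it all:
  t1t3t2 appears with sign -1, giving the term -[[t1, t3], t2]

-[[t1, t3], t2]


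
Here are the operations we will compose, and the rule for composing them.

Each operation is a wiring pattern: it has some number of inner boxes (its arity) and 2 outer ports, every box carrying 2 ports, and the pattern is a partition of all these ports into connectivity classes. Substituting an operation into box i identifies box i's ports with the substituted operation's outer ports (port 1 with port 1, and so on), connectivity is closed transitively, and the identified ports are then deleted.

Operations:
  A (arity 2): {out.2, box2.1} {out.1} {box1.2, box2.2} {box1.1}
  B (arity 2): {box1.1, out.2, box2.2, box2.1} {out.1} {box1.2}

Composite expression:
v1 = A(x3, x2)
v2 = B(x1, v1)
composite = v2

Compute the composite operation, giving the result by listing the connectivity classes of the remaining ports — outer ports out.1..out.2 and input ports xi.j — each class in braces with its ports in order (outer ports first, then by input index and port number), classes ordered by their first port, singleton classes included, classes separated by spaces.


{out.1} {out.2, x1.1, x2.1} {x1.2} {x2.2, x3.2} {x3.1}

Two ports join when wires chain via B-identified ports.
A over (x3, x2) gives {out.1} {out.2, x2.1} {x2.2, x3.2} {x3.1}, out.j being that stage's outer ports
B over (x1, x3, x2) gives {out.1} {out.2, x1.1, x2.1} {x1.2} {x2.2, x3.2} {x3.1}, out.j being that stage's outer ports


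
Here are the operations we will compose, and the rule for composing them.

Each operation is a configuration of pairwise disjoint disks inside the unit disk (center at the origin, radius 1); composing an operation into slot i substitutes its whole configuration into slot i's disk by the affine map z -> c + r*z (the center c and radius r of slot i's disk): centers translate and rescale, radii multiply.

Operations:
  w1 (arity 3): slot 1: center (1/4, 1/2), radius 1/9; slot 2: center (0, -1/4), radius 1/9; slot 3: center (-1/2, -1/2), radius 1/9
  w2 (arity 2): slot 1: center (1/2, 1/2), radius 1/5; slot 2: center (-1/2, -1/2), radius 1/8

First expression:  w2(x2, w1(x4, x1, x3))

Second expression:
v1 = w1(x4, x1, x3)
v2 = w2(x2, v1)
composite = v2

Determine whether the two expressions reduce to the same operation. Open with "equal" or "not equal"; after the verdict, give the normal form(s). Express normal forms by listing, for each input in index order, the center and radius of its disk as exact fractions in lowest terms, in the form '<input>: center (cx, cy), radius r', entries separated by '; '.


The first composite normalizes to x1: center (-1/2, -17/32), radius 1/72; x2: center (1/2, 1/2), radius 1/5; x3: center (-9/16, -9/16), radius 1/72; x4: center (-15/32, -7/16), radius 1/72
The second composite normalizes to x1: center (-1/2, -17/32), radius 1/72; x2: center (1/2, 1/2), radius 1/5; x3: center (-9/16, -9/16), radius 1/72; x4: center (-15/32, -7/16), radius 1/72
The normal forms match — equal.

equal: each reduces to x1: center (-1/2, -17/32), radius 1/72; x2: center (1/2, 1/2), radius 1/5; x3: center (-9/16, -9/16), radius 1/72; x4: center (-15/32, -7/16), radius 1/72


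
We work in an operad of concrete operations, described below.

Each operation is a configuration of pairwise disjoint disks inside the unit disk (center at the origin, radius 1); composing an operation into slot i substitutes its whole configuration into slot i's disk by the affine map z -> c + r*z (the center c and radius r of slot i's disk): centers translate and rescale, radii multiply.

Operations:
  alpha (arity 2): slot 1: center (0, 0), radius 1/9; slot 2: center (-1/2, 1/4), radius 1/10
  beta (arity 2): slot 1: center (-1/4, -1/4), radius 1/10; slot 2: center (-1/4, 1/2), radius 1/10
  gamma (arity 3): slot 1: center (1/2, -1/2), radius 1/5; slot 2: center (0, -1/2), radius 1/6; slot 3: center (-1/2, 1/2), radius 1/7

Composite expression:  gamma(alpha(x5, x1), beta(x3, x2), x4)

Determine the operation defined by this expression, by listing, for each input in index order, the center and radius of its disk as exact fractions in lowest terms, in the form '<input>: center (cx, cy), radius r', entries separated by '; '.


Follow each x-input down from gamma: c' goes to c + r*c', radius to r*r'.
tracing x5 down its 2-map path: center (1/2, -1/2), radius 1/45
tracing x1 down its 2-map path: center (2/5, -9/20), radius 1/50
tracing x3 down its 2-map path: center (-1/24, -13/24), radius 1/60
tracing x2 down its 2-map path: center (-1/24, -5/12), radius 1/60
tracing x4 down its 1-map path: center (-1/2, 1/2), radius 1/7

x1: center (2/5, -9/20), radius 1/50; x2: center (-1/24, -5/12), radius 1/60; x3: center (-1/24, -13/24), radius 1/60; x4: center (-1/2, 1/2), radius 1/7; x5: center (1/2, -1/2), radius 1/45


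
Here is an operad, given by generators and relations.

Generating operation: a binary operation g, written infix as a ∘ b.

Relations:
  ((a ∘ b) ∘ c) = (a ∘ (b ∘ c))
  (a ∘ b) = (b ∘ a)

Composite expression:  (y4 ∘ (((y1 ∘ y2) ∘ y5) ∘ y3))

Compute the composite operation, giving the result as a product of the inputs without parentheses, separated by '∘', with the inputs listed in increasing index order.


Shape and order are irrelevant to g; the y-input set decides.
(y1 ∘ y2) spells out as y1 ∘ y2
((y1 ∘ y2) ∘ y5) spells out as y1 ∘ y2 ∘ y5
(((y1 ∘ y2) ∘ y5) ∘ y3) spells out as y1 ∘ y2 ∘ y5 ∘ y3
(y4 ∘ (((y1 ∘ y2) ∘ y5) ∘ y3)) spells out as y4 ∘ y1 ∘ y2 ∘ y5 ∘ y3
sorting the factors by input index: y1 ∘ y2 ∘ y3 ∘ y4 ∘ y5

y1 ∘ y2 ∘ y3 ∘ y4 ∘ y5


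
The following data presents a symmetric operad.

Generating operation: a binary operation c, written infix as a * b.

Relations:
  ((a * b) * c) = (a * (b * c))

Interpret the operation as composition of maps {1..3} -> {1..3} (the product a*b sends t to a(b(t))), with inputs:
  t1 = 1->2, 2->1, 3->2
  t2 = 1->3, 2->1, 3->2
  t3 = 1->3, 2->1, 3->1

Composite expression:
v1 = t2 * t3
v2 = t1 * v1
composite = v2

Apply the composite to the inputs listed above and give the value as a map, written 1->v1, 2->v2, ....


(t2 * t3) = 1->2, 2->3, 3->3
(t1 * (t2 * t3)) = 1->1, 2->2, 3->2

1->1, 2->2, 3->2


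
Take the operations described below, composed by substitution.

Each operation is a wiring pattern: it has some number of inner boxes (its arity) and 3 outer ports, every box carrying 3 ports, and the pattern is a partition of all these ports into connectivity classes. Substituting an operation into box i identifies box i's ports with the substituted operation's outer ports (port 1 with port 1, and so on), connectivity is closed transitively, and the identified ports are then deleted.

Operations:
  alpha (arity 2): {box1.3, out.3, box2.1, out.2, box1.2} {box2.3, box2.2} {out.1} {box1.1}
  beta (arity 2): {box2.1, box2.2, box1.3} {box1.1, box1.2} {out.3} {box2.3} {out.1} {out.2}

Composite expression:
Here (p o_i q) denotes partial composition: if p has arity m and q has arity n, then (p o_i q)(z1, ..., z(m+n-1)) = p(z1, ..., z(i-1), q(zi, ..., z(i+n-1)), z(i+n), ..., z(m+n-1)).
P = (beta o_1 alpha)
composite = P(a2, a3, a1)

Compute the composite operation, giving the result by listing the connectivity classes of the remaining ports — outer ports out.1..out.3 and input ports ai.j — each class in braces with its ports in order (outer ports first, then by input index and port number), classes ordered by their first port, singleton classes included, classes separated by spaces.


After gluing at beta, chains via deleted ports link the a-ports.
after alpha, the pattern on (a2, a3) reads {out.1} {out.2, out.3, a2.2, a2.3, a3.1} {a2.1} {a3.2, a3.3} (out.j = its outer ports)
after beta, the pattern on (a2, a3, a1) reads {out.1} {out.2} {out.3} {a1.1, a1.2, a2.2, a2.3, a3.1} {a1.3} {a2.1} {a3.2, a3.3} (out.j = its outer ports)

{out.1} {out.2} {out.3} {a1.1, a1.2, a2.2, a2.3, a3.1} {a1.3} {a2.1} {a3.2, a3.3}


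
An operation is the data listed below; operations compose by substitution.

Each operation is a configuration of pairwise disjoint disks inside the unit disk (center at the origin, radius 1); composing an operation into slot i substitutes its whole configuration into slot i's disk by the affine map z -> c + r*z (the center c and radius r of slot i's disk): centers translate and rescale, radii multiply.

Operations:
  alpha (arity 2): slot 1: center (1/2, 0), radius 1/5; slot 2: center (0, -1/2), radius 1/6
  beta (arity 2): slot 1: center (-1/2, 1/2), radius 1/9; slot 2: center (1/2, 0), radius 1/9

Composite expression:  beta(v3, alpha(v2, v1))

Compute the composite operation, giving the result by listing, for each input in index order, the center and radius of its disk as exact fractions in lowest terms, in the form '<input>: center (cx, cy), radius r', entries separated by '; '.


v1: center (1/2, -1/18), radius 1/54; v2: center (5/9, 0), radius 1/45; v3: center (-1/2, 1/2), radius 1/9

Each v-disk chains the slot maps above it in beta; radii multiply.
v3: after 1 affine step, its disk has center (-1/2, 1/2), radius 1/9
v2: after 2 affine steps, its disk has center (5/9, 0), radius 1/45
v1: after 2 affine steps, its disk has center (1/2, -1/18), radius 1/54


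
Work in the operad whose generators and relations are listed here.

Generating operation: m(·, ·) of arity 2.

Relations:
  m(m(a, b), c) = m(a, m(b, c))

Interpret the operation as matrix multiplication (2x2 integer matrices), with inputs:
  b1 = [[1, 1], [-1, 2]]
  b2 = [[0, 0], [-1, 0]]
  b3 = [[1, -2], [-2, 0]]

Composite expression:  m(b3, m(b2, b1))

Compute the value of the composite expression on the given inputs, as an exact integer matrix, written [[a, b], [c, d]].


[[2, 2], [0, 0]]

m(b2, b1) = [[0, 0], [-1, -1]]
m(b3, m(b2, b1)) = [[2, 2], [0, 0]]


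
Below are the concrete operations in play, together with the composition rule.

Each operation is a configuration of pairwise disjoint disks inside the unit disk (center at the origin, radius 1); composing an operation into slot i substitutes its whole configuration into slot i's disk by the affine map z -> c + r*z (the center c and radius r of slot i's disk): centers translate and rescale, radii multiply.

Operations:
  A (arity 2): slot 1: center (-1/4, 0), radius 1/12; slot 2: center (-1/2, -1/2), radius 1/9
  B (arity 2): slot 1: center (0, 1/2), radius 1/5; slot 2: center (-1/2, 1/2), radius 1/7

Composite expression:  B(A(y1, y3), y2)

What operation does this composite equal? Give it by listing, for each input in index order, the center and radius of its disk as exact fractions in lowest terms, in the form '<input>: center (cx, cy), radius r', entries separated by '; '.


y1: center (-1/20, 1/2), radius 1/60; y2: center (-1/2, 1/2), radius 1/7; y3: center (-1/10, 2/5), radius 1/45

Follow each y-input down from B: c' goes to c + r*c', radius to r*r'.
input y1: composing its 2 substitution steps yields center (-1/20, 1/2), radius 1/60
input y3: composing its 2 substitution steps yields center (-1/10, 2/5), radius 1/45
input y2: composing its 1 substitution step yields center (-1/2, 1/2), radius 1/7


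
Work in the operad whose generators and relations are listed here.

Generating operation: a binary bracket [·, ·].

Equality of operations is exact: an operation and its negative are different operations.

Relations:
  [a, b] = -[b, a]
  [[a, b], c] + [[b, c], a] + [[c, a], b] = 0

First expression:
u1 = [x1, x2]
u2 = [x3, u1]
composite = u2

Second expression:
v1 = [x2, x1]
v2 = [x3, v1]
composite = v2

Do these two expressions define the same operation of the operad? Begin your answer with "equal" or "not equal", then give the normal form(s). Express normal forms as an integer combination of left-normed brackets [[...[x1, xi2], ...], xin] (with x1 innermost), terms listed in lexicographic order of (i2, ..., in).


not equal — first -[[x1, x2], x3], second [[x1, x2], x3]

Reducing the first expression gives -[[x1, x2], x3]
Reducing the second expression gives [[x1, x2], x3]
The normal forms differ: not equal.


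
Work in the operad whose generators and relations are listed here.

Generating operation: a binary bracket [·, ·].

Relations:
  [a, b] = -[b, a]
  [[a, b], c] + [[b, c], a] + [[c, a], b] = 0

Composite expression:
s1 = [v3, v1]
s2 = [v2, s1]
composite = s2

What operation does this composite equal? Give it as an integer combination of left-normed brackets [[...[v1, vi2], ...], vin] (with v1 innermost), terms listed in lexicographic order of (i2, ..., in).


[[v1, v3], v2]

Expand each bracket as ab - ba; the v1-initial words give the coefficients.
Composite bracket: [v2, [v3, v1]]
Applying ab - ba throughout gives 4 signed words (2^2 = 4).
Coefficients come from the v1-initial words:
  the word v1v3v2 carries sign +1 and contributes +[[v1, v3], v2]


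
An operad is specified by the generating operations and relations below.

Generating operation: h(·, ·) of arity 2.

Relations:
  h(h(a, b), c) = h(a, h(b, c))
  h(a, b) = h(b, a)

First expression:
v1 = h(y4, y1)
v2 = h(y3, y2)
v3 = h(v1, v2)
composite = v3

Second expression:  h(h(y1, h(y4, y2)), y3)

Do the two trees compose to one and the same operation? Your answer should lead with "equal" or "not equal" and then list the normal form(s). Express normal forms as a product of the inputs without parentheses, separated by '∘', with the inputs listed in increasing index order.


Reducing the first expression gives y1 ∘ y2 ∘ y3 ∘ y4
Reducing the second expression gives y1 ∘ y2 ∘ y3 ∘ y4
Both agree, so they are equal.

equal — both sides give y1 ∘ y2 ∘ y3 ∘ y4


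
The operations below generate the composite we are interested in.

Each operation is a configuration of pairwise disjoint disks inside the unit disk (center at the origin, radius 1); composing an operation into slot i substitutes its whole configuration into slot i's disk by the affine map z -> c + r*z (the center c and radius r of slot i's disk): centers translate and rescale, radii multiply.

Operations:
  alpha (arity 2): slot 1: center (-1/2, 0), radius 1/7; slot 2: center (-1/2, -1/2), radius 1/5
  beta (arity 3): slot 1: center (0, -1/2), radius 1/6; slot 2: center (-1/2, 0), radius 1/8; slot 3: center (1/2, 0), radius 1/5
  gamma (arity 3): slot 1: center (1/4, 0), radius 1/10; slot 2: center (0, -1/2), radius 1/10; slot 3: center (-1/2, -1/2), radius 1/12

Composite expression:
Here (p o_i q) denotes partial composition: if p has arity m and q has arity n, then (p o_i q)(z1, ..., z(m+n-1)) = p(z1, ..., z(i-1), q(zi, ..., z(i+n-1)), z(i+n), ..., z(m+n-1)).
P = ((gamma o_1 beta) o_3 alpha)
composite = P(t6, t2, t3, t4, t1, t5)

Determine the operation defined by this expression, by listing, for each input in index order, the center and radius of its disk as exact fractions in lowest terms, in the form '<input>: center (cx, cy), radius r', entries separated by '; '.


t1: center (0, -1/2), radius 1/10; t2: center (1/5, 0), radius 1/80; t3: center (29/100, 0), radius 1/350; t4: center (29/100, -1/100), radius 1/250; t5: center (-1/2, -1/2), radius 1/12; t6: center (1/4, -1/20), radius 1/60


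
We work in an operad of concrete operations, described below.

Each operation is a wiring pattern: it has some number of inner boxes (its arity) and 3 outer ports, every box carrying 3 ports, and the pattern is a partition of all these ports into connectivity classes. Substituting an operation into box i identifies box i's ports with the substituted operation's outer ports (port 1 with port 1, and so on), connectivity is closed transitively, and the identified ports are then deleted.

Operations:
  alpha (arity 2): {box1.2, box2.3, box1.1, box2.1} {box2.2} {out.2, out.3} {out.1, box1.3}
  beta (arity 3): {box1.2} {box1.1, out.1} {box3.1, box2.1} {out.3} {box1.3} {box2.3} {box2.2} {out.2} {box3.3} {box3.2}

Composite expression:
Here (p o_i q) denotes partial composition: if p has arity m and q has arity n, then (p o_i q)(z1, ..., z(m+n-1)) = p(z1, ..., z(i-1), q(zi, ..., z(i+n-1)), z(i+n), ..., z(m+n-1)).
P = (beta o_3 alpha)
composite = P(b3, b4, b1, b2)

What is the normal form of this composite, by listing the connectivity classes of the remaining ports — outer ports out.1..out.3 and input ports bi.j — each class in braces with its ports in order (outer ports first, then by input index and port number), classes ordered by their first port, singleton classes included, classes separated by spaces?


Reachability decides: close wires over beta-identified ports.
the subtree at alpha composes to {out.1, b1.3} {out.2, out.3} {b1.1, b1.2, b2.1, b2.3} {b2.2} on (b1, b2); out.j = own outer ports
the subtree at beta composes to {out.1, b3.1} {out.2} {out.3} {b1.1, b1.2, b2.1, b2.3} {b1.3, b4.1} {b2.2} {b3.2} {b3.3} {b4.2} {b4.3} on (b3, b4, b1, b2); out.j = own outer ports

{out.1, b3.1} {out.2} {out.3} {b1.1, b1.2, b2.1, b2.3} {b1.3, b4.1} {b2.2} {b3.2} {b3.3} {b4.2} {b4.3}


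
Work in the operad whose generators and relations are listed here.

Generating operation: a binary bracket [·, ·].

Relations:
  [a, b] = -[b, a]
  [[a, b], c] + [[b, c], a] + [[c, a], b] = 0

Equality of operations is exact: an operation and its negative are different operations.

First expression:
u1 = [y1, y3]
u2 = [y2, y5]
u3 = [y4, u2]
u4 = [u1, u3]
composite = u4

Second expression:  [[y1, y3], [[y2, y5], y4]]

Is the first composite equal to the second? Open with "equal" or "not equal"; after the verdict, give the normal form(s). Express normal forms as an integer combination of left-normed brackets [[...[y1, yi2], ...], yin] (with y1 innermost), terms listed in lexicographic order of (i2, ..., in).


not equal; first: -[[[[y1, y3], y2], y5], y4] + [[[[y1, y3], y4], y2], y5] - [[[[y1, y3], y4], y5], y2] + [[[[y1, y3], y5], y2], y4]; second: [[[[y1, y3], y2], y5], y4] - [[[[y1, y3], y4], y2], y5] + [[[[y1, y3], y4], y5], y2] - [[[[y1, y3], y5], y2], y4]

Normal form of the first expression: -[[[[y1, y3], y2], y5], y4] + [[[[y1, y3], y4], y2], y5] - [[[[y1, y3], y4], y5], y2] + [[[[y1, y3], y5], y2], y4]
Normal form of the second expression: [[[[y1, y3], y2], y5], y4] - [[[[y1, y3], y4], y2], y5] + [[[[y1, y3], y4], y5], y2] - [[[[y1, y3], y5], y2], y4]
The normal forms differ: not equal.


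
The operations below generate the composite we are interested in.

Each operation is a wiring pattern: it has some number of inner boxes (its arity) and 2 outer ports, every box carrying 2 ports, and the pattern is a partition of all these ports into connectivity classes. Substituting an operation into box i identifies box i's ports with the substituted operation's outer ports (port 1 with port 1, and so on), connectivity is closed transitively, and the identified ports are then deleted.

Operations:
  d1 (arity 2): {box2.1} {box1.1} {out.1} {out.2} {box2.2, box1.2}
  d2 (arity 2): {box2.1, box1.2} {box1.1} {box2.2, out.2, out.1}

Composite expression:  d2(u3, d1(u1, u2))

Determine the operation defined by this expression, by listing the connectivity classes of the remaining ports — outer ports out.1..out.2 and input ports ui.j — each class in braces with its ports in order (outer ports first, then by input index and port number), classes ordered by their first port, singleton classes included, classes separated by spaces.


Treat the ports identified at d2 as solder joints: merge, then drop.
through d1, on inputs (u1, u2): {out.1} {out.2} {u1.1} {u1.2, u2.2} {u2.1} (out.j = stage outer ports)
through d2, on inputs (u3, u1, u2): {out.1, out.2} {u1.1} {u1.2, u2.2} {u2.1} {u3.1} {u3.2} (out.j = stage outer ports)

{out.1, out.2} {u1.1} {u1.2, u2.2} {u2.1} {u3.1} {u3.2}


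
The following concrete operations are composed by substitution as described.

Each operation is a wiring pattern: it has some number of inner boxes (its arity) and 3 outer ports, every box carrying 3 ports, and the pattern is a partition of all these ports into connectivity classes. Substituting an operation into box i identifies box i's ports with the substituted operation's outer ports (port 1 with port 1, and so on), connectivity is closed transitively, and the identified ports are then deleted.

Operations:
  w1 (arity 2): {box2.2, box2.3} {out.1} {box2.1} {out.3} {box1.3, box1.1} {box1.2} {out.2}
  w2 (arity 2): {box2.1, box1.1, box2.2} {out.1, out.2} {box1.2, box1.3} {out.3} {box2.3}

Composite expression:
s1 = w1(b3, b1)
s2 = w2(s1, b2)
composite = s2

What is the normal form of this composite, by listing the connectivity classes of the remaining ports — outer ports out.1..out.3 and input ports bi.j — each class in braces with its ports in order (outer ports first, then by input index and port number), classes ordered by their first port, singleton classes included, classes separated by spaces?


{out.1, out.2} {out.3} {b1.1} {b1.2, b1.3} {b2.1, b2.2} {b2.3} {b3.1, b3.3} {b3.2}


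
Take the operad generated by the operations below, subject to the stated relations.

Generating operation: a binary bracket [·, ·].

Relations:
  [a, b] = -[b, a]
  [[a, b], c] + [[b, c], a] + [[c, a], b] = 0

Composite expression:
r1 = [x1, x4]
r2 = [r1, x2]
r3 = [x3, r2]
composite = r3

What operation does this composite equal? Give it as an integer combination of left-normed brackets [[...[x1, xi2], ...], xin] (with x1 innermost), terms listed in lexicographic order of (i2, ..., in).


-[[[x1, x4], x2], x3]

Skip Jacobi rewriting: expand, keep x1-initial words, read off terms.
Composite bracket: [x3, [[x1, x4], x2]]
Applying ab - ba throughout gives 8 signed words (2^3 = 8).
Words beginning with x1 determine it all:
  word x1x4x2x3 has sign -1, contributing -[[[x1, x4], x2], x3]


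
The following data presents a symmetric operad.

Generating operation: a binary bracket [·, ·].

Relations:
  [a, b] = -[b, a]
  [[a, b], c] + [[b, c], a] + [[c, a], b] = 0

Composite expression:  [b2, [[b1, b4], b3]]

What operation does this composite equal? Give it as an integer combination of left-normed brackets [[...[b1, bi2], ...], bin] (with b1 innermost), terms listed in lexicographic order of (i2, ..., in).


Skip Jacobi rewriting: expand, keep b1-initial words, read off terms.
Composite bracket: [b2, [[b1, b4], b3]]
Full expansion: 8 signed words from ab - ba (2^3 = 8).
Collect the words opening with b1:
  the word b1b4b3b2 carries sign -1 and contributes -[[[b1, b4], b3], b2]

-[[[b1, b4], b3], b2]


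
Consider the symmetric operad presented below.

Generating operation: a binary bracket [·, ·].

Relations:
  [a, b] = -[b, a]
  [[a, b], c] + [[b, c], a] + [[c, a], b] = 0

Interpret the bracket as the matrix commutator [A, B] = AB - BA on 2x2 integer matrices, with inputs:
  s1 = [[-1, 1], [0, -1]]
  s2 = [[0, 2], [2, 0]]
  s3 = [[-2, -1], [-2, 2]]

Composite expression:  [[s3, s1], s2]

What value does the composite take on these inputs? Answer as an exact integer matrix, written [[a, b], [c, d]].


[s3, s1] = [[2, -4], [0, -2]]
[[s3, s1], s2] = [[-8, 8], [-8, 8]]

[[-8, 8], [-8, 8]]


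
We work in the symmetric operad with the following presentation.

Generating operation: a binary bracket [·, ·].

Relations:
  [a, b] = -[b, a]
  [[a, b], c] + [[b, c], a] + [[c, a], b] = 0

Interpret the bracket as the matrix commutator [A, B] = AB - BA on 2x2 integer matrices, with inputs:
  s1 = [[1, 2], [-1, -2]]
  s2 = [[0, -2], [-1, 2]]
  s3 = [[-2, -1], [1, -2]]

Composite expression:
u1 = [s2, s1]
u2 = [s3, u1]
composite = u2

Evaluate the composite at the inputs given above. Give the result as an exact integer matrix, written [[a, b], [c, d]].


[[3, 8], [8, -3]]

[s2, s1] = [[4, 2], [-5, -4]]
[s3, [s2, s1]] = [[3, 8], [8, -3]]


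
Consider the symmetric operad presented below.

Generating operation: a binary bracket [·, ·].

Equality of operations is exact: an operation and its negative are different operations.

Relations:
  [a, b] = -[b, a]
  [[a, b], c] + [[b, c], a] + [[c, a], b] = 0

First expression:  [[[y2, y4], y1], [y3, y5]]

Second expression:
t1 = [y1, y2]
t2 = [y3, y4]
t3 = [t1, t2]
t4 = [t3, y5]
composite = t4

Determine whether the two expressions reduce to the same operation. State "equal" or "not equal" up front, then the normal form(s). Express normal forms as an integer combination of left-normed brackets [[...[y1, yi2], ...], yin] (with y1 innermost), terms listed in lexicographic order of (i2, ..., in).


Reducing the first expression gives -[[[[y1, y2], y4], y3], y5] + [[[[y1, y2], y4], y5], y3] + [[[[y1, y4], y2], y3], y5] - [[[[y1, y4], y2], y5], y3]
Reducing the second expression gives [[[[y1, y2], y3], y4], y5] - [[[[y1, y2], y4], y3], y5]
No match — not equal.

not equal: they reduce to -[[[[y1, y2], y4], y3], y5] + [[[[y1, y2], y4], y5], y3] + [[[[y1, y4], y2], y3], y5] - [[[[y1, y4], y2], y5], y3] and [[[[y1, y2], y3], y4], y5] - [[[[y1, y2], y4], y3], y5]


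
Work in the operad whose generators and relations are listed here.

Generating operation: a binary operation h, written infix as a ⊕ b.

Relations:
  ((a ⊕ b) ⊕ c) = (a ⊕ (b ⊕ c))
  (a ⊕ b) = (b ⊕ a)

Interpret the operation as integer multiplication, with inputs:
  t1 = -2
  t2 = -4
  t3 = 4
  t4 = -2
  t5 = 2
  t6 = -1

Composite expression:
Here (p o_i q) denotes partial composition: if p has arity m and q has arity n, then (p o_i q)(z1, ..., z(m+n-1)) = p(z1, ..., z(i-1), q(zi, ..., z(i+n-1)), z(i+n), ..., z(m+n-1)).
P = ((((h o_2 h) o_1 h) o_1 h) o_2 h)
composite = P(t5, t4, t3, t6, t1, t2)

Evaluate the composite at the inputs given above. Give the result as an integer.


128

(t4 ⊕ t3) = -8
(t5 ⊕ (t4 ⊕ t3)) = -16
((t5 ⊕ (t4 ⊕ t3)) ⊕ t6) = 16
(t1 ⊕ t2) = 8
(((t5 ⊕ (t4 ⊕ t3)) ⊕ t6) ⊕ (t1 ⊕ t2)) = 128
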